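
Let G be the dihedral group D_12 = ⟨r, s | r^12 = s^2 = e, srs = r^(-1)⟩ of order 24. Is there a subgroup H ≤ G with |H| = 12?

12 | 24. A subgroup of order 12 is {e, r, r^2, r^3, r^4, r^5, r^6, r^7, r^8, r^9, r^10, r^11}.

Yes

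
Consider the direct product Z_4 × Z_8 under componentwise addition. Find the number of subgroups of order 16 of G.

|G| = 32 and 16 | 32, so subgroups of order 16 are possible by Lagrange.
The subgroups of order 16 are: {(0,0), (0,1), (0,2), (0,3), (0,4), (0,5), (0,6), (0,7), (2,0), (2,1), (2,2), (2,3), (2,4), (2,5), (2,6), (2,7)}; {(0,0), (0,2), (0,4), (0,6), (1,0), (1,2), (1,4), (1,6), (2,0), (2,2), (2,4), (2,6), (3,0), (3,2), (3,4), (3,6)}; {(0,0), (0,2), (0,4), (0,6), (1,1), (1,3), (1,5), (1,7), (2,0), (2,2), (2,4), (2,6), (3,1), (3,3), (3,5), (3,7)}.
So G has 3 subgroups of order 16.

3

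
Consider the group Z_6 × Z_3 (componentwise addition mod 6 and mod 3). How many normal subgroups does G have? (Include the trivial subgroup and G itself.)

12

G is abelian, so every subgroup is normal.
G has 12 subgroups in total, hence 12 normal subgroups.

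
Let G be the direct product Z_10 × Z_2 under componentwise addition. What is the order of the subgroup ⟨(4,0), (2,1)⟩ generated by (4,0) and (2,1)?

10

|⟨(4,0)⟩| = 5 and |⟨(2,1)⟩| = 10, so |H| is a multiple of lcm(5, 10) = 10 and divides |G| = 20.
Closing under the operation: H = {(0,0), (0,1), (2,0), (2,1), (4,0), (4,1), (6,0), (6,1), (8,0), (8,1)}, so |H| = 10.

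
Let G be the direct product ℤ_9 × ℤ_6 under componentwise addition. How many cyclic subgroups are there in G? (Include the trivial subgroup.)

16

A cyclic subgroup of order d is generated by each of its φ(d) elements of order d, so the cyclic subgroups of order d number (#elements of order d)/φ(d).
Cyclic subgroups by order — order 1: 1; order 2: 1; order 3: 4; order 6: 4; order 9: 3; order 18: 3.
Total: 16.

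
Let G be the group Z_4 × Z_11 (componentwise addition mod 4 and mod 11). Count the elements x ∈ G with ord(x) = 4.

2

An element (a,b) has order lcm(ord(a), ord(b)); count pairs with lcm equal to 4.
Enumerating gives 2 such elements.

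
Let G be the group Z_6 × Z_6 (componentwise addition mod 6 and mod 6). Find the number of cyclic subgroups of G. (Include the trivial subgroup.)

A cyclic subgroup of order d is generated by each of its φ(d) elements of order d, so the cyclic subgroups of order d number (#elements of order d)/φ(d).
Cyclic subgroups by order — order 1: 1; order 2: 3; order 3: 4; order 6: 12.
Total: 20.

20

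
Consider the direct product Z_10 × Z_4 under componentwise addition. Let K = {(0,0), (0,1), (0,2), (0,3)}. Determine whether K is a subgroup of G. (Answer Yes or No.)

|K| = 4 divides |G| = 40, consistent with Lagrange.
K contains the identity, every element's inverse is in K, and K is closed under +: it is a subgroup.
In fact K = ⟨(0,1)⟩.

Yes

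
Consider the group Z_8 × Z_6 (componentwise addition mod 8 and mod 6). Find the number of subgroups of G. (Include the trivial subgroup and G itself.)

22

|G| = 48, so by Lagrange every subgroup order divides 48. Divisors: 1, 2, 3, 4, 6, 8, 12, 16, 24, 48.
Subgroups by order — order 1: 1; order 2: 3; order 3: 1; order 4: 3; order 6: 3; order 8: 3; order 12: 3; order 16: 1; order 24: 3; order 48: 1.
Total: 1 + 3 + 1 + 3 + 3 + 3 + 3 + 1 + 3 + 1 = 22.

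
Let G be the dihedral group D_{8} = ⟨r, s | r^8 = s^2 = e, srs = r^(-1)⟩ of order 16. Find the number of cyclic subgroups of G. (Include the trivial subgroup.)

12

Group the elements of G by the cyclic subgroup they generate; each cyclic subgroup of order d accounts for φ(d) elements.
Cyclic subgroups by order — order 1: 1; order 2: 9; order 4: 1; order 8: 1.
Total: 12.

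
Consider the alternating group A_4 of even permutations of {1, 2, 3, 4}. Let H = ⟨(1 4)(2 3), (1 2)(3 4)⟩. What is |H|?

4

|⟨(1 4)(2 3)⟩| = 2 and |⟨(1 2)(3 4)⟩| = 2, so |H| is a multiple of lcm(2, 2) = 2 and divides |G| = 12.
Closing under the operation: H = {e, (1 2)(3 4), (1 3)(2 4), (1 4)(2 3)}, so |H| = 4.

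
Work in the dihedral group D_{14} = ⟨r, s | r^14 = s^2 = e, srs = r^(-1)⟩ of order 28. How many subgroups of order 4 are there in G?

7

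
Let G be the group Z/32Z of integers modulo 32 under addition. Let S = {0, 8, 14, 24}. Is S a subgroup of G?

No

14 ∈ S but its inverse 18 ∉ S, so S is not a subgroup.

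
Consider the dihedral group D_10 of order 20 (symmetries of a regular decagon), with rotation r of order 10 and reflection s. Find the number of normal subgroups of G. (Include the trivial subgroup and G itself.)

7

G has 22 subgroups. Checking conjugation-invariance by order — order 1: 1/1 normal; order 2: 1/11 normal; order 4: 0/5 normal; order 5: 1/1 normal; order 10: 3/3 normal; order 20: 1/1 normal.
Total normal subgroups: 7.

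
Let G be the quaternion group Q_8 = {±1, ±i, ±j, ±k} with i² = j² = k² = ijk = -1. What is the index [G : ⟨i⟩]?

|⟨i⟩| = 4 and |G| = 8.
By Lagrange, [G : H] = |G|/|H| = 8/4 = 2.

2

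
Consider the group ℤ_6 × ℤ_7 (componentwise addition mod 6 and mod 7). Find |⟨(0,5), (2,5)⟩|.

|⟨(0,5)⟩| = 7 and |⟨(2,5)⟩| = 21, so |H| is a multiple of lcm(7, 21) = 21 and divides |G| = 42.
Closing under the operation: H = {(0,0), (0,1), (0,2), (0,3), (0,4), (0,5), (0,6), (2,0), (2,1), (2,2), (2,3), (2,4), (2,5), (2,6), (4,0), (4,1), (4,2), (4,3), (4,4), (4,5), (4,6)}, so |H| = 21.

21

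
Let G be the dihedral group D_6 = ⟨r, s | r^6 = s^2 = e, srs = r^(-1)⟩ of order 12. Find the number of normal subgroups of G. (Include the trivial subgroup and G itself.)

7

G has 16 subgroups. Checking conjugation-invariance by order — order 1: 1/1 normal; order 2: 1/7 normal; order 3: 1/1 normal; order 4: 0/3 normal; order 6: 3/3 normal; order 12: 1/1 normal.
Total normal subgroups: 7.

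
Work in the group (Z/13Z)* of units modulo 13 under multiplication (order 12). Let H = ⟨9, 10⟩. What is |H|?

6

|⟨9⟩| = 3 and |⟨10⟩| = 6, so |H| is a multiple of lcm(3, 6) = 6 and divides |G| = 12.
Closing under the operation: H = {1, 3, 4, 9, 10, 12}, so |H| = 6.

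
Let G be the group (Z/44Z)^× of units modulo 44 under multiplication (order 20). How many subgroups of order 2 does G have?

3

|G| = 20 and 2 | 20, so subgroups of order 2 are possible by Lagrange.
The subgroups of order 2 are: {1, 21}; {1, 23}; {1, 43}.
So G has 3 subgroups of order 2.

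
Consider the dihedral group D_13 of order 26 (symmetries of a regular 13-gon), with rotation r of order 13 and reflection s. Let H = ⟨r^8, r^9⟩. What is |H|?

13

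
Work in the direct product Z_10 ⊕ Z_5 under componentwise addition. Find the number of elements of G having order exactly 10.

An element (a,b) has order lcm(ord(a), ord(b)); count pairs with lcm equal to 10.
Enumerating gives 24 such elements.

24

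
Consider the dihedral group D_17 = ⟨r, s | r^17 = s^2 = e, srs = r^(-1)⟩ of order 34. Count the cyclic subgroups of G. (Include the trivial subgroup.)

19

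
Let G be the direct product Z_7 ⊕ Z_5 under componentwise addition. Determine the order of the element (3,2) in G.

35

The order of (3,2) in Z_7 × Z_5 is lcm(ord(3) in Z_7, ord(2) in Z_5).
ord(3) = 7 and ord(2) = 5, so |⟨(3,2)⟩| = lcm(7, 5) = 35.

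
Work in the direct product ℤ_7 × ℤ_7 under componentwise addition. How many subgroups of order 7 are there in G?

|G| = 49 and 7 | 49, so subgroups of order 7 are possible by Lagrange.
The subgroups of order 7 are: {(0,0), (0,1), (0,2), (0,3), (0,4), (0,5), (0,6)}; {(0,0), (1,0), (2,0), (3,0), (4,0), (5,0), (6,0)}; {(0,0), (1,1), (2,2), (3,3), (4,4), (5,5), (6,6)}; {(0,0), (1,2), (2,4), (3,6), (4,1), (5,3), (6,5)}; … (8 in all).
So G has 8 subgroups of order 7.

8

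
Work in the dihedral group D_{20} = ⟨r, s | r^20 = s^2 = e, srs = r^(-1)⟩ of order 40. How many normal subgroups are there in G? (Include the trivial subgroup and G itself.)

G has 48 subgroups. Checking conjugation-invariance by order — order 1: 1/1 normal; order 2: 1/21 normal; order 4: 1/11 normal; order 5: 1/1 normal; order 8: 0/5 normal; order 10: 1/5 normal; order 20: 3/3 normal; order 40: 1/1 normal.
Total normal subgroups: 9.

9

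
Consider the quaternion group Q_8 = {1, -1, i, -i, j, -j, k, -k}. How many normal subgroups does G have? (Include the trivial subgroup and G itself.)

6

G has 6 subgroups. Checking conjugation-invariance by order — order 1: 1/1 normal; order 2: 1/1 normal; order 4: 3/3 normal; order 8: 1/1 normal.
Total normal subgroups: 6.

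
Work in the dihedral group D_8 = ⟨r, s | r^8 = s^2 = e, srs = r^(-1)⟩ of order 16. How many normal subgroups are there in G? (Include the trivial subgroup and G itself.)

7

G has 19 subgroups. Checking conjugation-invariance by order — order 1: 1/1 normal; order 2: 1/9 normal; order 4: 1/5 normal; order 8: 3/3 normal; order 16: 1/1 normal.
Total normal subgroups: 7.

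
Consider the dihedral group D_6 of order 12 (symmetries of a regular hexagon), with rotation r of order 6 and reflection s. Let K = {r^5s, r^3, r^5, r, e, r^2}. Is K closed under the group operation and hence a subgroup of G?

No

r^2 ∈ K but its inverse r^4 ∉ K, so K is not a subgroup.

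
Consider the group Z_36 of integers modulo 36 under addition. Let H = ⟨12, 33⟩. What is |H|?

12

|⟨12⟩| = 3 and |⟨33⟩| = 12, so |H| is a multiple of lcm(3, 12) = 12 and divides |G| = 36.
Closing under the operation: H = {0, 3, 6, 9, 12, 15, 18, 21, 24, 27, 30, 33}, so |H| = 12.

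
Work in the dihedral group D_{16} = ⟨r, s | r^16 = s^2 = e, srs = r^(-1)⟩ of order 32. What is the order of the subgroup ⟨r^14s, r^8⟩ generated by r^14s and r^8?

|⟨r^14s⟩| = 2 and |⟨r^8⟩| = 2, so |H| is a multiple of lcm(2, 2) = 2 and divides |G| = 32.
Closing under the operation: H = {e, r^8, r^6s, r^14s}, so |H| = 4.

4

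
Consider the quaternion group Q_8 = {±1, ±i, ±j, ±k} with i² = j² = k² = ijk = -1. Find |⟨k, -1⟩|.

|⟨k⟩| = 4 and |⟨-1⟩| = 2, so |H| is a multiple of lcm(4, 2) = 4 and divides |G| = 8.
Closing under the operation: H = {1, -1, k, -k}, so |H| = 4.

4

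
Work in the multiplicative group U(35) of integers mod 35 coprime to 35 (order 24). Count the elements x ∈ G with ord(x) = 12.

8

The elements of order 12 are: 2, 3, 12, 17, 18, 23, 32, 33.
That's 8.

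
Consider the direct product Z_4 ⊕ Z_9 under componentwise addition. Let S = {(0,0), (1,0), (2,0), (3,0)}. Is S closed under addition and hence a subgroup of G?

|S| = 4 divides |G| = 36, consistent with Lagrange.
S contains the identity, every element's inverse is in S, and S is closed under +: it is a subgroup.
In fact S = ⟨(1,0)⟩.

Yes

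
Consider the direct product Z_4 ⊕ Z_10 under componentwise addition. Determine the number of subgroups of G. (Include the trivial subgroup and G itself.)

16

|G| = 40, so by Lagrange every subgroup order divides 40. Divisors: 1, 2, 4, 5, 8, 10, 20, 40.
Subgroups by order — order 1: 1; order 2: 3; order 4: 3; order 5: 1; order 8: 1; order 10: 3; order 20: 3; order 40: 1.
Total: 1 + 3 + 3 + 1 + 1 + 3 + 3 + 1 = 16.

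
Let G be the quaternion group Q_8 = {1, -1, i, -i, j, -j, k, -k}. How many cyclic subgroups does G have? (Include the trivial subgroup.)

5

Each element a generates a cyclic subgroup ⟨a⟩; distinct elements may generate the same one (a cyclic group of order d has φ(d) generators).
Cyclic subgroups by order — order 1: 1; order 2: 1; order 4: 3.
Total: 5.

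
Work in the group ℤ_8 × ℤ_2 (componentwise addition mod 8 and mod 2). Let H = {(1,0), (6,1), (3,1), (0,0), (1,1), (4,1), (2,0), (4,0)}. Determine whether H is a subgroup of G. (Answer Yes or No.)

(1,0) ∈ H but its inverse (7,0) ∉ H, so H is not a subgroup.

No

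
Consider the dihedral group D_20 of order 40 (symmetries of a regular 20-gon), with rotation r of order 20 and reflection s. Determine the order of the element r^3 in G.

20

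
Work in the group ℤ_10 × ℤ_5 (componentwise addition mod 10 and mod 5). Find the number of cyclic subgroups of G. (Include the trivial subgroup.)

14

A cyclic subgroup of order d is generated by each of its φ(d) elements of order d, so the cyclic subgroups of order d number (#elements of order d)/φ(d).
Cyclic subgroups by order — order 1: 1; order 2: 1; order 5: 6; order 10: 6.
Total: 14.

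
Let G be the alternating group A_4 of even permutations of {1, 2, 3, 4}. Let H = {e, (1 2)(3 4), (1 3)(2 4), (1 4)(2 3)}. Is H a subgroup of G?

Yes

|H| = 4 divides |G| = 12, consistent with Lagrange.
H contains the identity, every element's inverse is in H, and H is closed under ∘: it is a subgroup.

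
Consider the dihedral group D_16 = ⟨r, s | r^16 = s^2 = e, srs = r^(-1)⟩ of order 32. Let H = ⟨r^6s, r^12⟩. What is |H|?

8

|⟨r^6s⟩| = 2 and |⟨r^12⟩| = 4, so |H| is a multiple of lcm(2, 4) = 4 and divides |G| = 32.
Closing under the operation: H = {e, r^4, r^8, r^12, r^2s, r^6s, r^10s, r^14s}, so |H| = 8.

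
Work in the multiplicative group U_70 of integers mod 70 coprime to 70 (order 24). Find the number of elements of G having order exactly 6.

The elements of order 6 are: 9, 19, 31, 39, 59, 61.
That's 6.

6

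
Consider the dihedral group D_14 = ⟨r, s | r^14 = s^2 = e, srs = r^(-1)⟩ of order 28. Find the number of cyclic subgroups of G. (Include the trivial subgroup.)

A cyclic subgroup of order d is generated by each of its φ(d) elements of order d, so the cyclic subgroups of order d number (#elements of order d)/φ(d).
Cyclic subgroups by order — order 1: 1; order 2: 15; order 7: 1; order 14: 1.
Total: 18.

18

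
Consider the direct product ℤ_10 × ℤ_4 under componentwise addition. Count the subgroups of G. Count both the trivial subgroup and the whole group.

16

|G| = 40, so by Lagrange every subgroup order divides 40. Divisors: 1, 2, 4, 5, 8, 10, 20, 40.
Subgroups by order — order 1: 1; order 2: 3; order 4: 3; order 5: 1; order 8: 1; order 10: 3; order 20: 3; order 40: 1.
Total: 1 + 3 + 3 + 1 + 1 + 3 + 3 + 1 = 16.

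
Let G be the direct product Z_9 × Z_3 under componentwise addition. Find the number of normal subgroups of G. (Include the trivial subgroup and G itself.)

10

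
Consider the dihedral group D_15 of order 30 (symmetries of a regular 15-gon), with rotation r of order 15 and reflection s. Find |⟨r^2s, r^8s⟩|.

|⟨r^2s⟩| = 2 and |⟨r^8s⟩| = 2, so |H| is a multiple of lcm(2, 2) = 2 and divides |G| = 30.
Closing under the operation: H = {e, r^3, r^6, r^9, r^12, r^2s, r^5s, r^8s, r^11s, r^14s}, so |H| = 10.

10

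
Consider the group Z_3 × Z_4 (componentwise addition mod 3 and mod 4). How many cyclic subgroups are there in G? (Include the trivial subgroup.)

6

Group the elements of G by the cyclic subgroup they generate; each cyclic subgroup of order d accounts for φ(d) elements.
Cyclic subgroups by order — order 1: 1; order 2: 1; order 3: 1; order 4: 1; order 6: 1; order 12: 1.
Total: 6.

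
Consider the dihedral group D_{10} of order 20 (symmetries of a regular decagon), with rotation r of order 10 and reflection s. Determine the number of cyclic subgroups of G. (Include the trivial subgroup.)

Each element a generates a cyclic subgroup ⟨a⟩; distinct elements may generate the same one (a cyclic group of order d has φ(d) generators).
Cyclic subgroups by order — order 1: 1; order 2: 11; order 5: 1; order 10: 1.
Total: 14.

14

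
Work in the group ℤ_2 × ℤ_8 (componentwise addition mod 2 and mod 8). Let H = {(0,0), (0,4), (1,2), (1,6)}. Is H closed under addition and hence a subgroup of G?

Yes

|H| = 4 divides |G| = 16, consistent with Lagrange.
H contains the identity, every element's inverse is in H, and H is closed under +: it is a subgroup.
In fact H = ⟨(1,6)⟩.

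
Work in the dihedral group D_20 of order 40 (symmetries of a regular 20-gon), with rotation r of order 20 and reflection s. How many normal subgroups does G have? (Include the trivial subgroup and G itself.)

G has 48 subgroups. Checking conjugation-invariance by order — order 1: 1/1 normal; order 2: 1/21 normal; order 4: 1/11 normal; order 5: 1/1 normal; order 8: 0/5 normal; order 10: 1/5 normal; order 20: 3/3 normal; order 40: 1/1 normal.
Total normal subgroups: 9.

9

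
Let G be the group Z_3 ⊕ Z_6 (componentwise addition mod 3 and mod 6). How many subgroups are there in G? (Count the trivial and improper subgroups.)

12

|G| = 18, so by Lagrange every subgroup order divides 18. Divisors: 1, 2, 3, 6, 9, 18.
Subgroups by order — order 1: 1; order 2: 1; order 3: 4; order 6: 4; order 9: 1; order 18: 1.
Total: 1 + 1 + 4 + 4 + 1 + 1 = 12.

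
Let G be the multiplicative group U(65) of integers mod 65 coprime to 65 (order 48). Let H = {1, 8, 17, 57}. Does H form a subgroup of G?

No

17 ∈ H but its inverse 23 ∉ H, so H is not a subgroup.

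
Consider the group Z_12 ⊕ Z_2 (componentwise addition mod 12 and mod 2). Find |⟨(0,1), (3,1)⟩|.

8

|⟨(0,1)⟩| = 2 and |⟨(3,1)⟩| = 4, so |H| is a multiple of lcm(2, 4) = 4 and divides |G| = 24.
Closing under the operation: H = {(0,0), (0,1), (3,0), (3,1), (6,0), (6,1), (9,0), (9,1)}, so |H| = 8.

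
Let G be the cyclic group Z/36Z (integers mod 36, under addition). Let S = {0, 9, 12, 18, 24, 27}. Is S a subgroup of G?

No

Closure fails: 18 + 24 = 6 ∉ S. So S is not a subgroup.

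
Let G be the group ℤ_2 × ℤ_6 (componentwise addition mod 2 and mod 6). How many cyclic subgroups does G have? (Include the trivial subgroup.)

Group the elements of G by the cyclic subgroup they generate; each cyclic subgroup of order d accounts for φ(d) elements.
Cyclic subgroups by order — order 1: 1; order 2: 3; order 3: 1; order 6: 3.
Total: 8.

8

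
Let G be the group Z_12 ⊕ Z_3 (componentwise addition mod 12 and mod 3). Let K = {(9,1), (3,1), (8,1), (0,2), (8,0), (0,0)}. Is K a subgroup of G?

No

(0,2) ∈ K but its inverse (0,1) ∉ K, so K is not a subgroup.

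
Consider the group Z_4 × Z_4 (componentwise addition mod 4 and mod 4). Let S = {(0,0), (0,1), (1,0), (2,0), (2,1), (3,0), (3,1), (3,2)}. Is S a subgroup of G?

(0,1) ∈ S but its inverse (0,3) ∉ S, so S is not a subgroup.

No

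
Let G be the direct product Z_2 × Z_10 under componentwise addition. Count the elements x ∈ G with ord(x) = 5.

4

An element (a,b) has order lcm(ord(a), ord(b)); count pairs with lcm equal to 5.
Enumerating gives 4 such elements.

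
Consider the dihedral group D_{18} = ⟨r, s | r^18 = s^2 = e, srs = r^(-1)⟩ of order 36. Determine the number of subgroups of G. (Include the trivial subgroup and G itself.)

45

|G| = 36, so by Lagrange every subgroup order divides 36. Divisors: 1, 2, 3, 4, 6, 9, 12, 18, 36.
Subgroups by order — order 1: 1; order 2: 19; order 3: 1; order 4: 9; order 6: 7; order 9: 1; order 12: 3; order 18: 3; order 36: 1.
Total: 1 + 19 + 1 + 9 + 7 + 1 + 3 + 3 + 1 = 45.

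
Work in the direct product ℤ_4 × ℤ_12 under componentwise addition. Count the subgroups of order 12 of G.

7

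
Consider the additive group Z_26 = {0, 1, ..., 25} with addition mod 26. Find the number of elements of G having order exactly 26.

In a cyclic group of order 26, the number of elements of order d (for d | 26) is φ(d).
φ(26) = 12.

12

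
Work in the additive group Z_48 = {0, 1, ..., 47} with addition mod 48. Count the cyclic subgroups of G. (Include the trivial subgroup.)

10

Each element a generates a cyclic subgroup ⟨a⟩; distinct elements may generate the same one (a cyclic group of order d has φ(d) generators).
Cyclic subgroups by order — order 1: 1; order 2: 1; order 3: 1; order 4: 1; order 6: 1; order 8: 1; order 12: 1; order 16: 1; order 24: 1; order 48: 1.
Total: 10.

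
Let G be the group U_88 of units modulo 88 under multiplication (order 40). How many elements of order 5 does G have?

4

The elements of order 5 are: 9, 25, 49, 81.
That's 4.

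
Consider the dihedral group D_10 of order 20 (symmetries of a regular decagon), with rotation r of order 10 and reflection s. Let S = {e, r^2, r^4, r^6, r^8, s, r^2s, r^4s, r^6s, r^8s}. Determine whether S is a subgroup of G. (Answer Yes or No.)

Yes

|S| = 10 divides |G| = 20, consistent with Lagrange.
S contains the identity, every element's inverse is in S, and S is closed under ·: it is a subgroup.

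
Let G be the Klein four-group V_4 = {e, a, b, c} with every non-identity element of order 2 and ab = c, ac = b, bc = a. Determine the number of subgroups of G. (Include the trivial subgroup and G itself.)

|G| = 4, so by Lagrange every subgroup order divides 4. Divisors: 1, 2, 4.
Subgroups by order — order 1: 1; order 2: 3; order 4: 1.
Total: 1 + 3 + 1 = 5.

5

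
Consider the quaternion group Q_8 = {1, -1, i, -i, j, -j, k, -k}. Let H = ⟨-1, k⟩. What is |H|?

4

|⟨-1⟩| = 2 and |⟨k⟩| = 4, so |H| is a multiple of lcm(2, 4) = 4 and divides |G| = 8.
Closing under the operation: H = {1, -1, k, -k}, so |H| = 4.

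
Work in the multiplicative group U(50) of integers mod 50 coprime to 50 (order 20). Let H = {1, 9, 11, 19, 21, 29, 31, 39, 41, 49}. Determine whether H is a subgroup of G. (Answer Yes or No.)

|H| = 10 divides |G| = 20, consistent with Lagrange.
H contains the identity, every element's inverse is in H, and H is closed under ·: it is a subgroup.
In fact H = ⟨39⟩.

Yes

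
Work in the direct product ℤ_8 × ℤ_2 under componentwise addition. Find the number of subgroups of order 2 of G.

3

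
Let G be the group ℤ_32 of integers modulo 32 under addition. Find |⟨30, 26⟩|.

|⟨30⟩| = 16 and |⟨26⟩| = 16, so |H| is a multiple of lcm(16, 16) = 16 and divides |G| = 32.
Closing under the operation: H = {0, 2, 4, 6, 8, 10, 12, 14, 16, 18, 20, 22, 24, 26, 28, 30}, so |H| = 16.

16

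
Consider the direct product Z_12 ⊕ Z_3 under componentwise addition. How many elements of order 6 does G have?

8

An element (a,b) has order lcm(ord(a), ord(b)); count pairs with lcm equal to 6.
Enumerating gives 8 such elements.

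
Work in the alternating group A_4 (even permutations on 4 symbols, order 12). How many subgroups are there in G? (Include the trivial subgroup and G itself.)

|G| = 12, so by Lagrange every subgroup order divides 12. Divisors: 1, 2, 3, 4, 6, 12.
Subgroups by order — order 1: 1; order 2: 3; order 3: 4; order 4: 1; order 6: 0; order 12: 1.
Total: 1 + 3 + 4 + 1 + 0 + 1 = 10.

10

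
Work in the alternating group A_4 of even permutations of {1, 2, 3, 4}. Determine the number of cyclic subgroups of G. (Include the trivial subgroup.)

8

Each element a generates a cyclic subgroup ⟨a⟩; distinct elements may generate the same one (a cyclic group of order d has φ(d) generators).
Cyclic subgroups by order — order 1: 1; order 2: 3; order 3: 4.
Total: 8.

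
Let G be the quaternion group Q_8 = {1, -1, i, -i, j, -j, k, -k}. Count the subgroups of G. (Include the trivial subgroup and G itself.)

6

|G| = 8, so by Lagrange every subgroup order divides 8. Divisors: 1, 2, 4, 8.
Subgroups by order — order 1: 1; order 2: 1; order 4: 3; order 8: 1.
Total: 1 + 1 + 3 + 1 = 6.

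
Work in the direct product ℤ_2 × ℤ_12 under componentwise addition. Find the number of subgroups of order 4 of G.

3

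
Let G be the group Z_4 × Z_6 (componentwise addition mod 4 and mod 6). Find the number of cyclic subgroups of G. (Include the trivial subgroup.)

A cyclic subgroup of order d is generated by each of its φ(d) elements of order d, so the cyclic subgroups of order d number (#elements of order d)/φ(d).
Cyclic subgroups by order — order 1: 1; order 2: 3; order 3: 1; order 4: 2; order 6: 3; order 12: 2.
Total: 12.

12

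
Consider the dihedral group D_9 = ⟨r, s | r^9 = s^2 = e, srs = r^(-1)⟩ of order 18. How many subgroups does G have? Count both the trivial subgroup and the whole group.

16

|G| = 18, so by Lagrange every subgroup order divides 18. Divisors: 1, 2, 3, 6, 9, 18.
Subgroups by order — order 1: 1; order 2: 9; order 3: 1; order 6: 3; order 9: 1; order 18: 1.
Total: 1 + 9 + 1 + 3 + 1 + 1 = 16.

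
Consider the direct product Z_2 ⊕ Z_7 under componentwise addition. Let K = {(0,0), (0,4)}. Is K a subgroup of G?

(0,4) ∈ K but its inverse (0,3) ∉ K, so K is not a subgroup.

No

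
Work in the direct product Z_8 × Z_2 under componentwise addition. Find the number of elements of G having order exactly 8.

An element (a,b) has order lcm(ord(a), ord(b)); count pairs with lcm equal to 8.
Enumerating gives 8 such elements.

8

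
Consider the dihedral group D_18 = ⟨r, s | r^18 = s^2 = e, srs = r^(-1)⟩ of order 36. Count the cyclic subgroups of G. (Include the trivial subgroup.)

Each element a generates a cyclic subgroup ⟨a⟩; distinct elements may generate the same one (a cyclic group of order d has φ(d) generators).
Cyclic subgroups by order — order 1: 1; order 2: 19; order 3: 1; order 6: 1; order 9: 1; order 18: 1.
Total: 24.

24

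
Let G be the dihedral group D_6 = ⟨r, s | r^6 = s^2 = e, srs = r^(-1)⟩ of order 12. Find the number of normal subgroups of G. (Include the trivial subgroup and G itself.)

G has 16 subgroups. Checking conjugation-invariance by order — order 1: 1/1 normal; order 2: 1/7 normal; order 3: 1/1 normal; order 4: 0/3 normal; order 6: 3/3 normal; order 12: 1/1 normal.
Total normal subgroups: 7.

7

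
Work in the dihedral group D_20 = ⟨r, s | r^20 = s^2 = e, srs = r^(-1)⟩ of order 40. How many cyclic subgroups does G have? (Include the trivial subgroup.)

Group the elements of G by the cyclic subgroup they generate; each cyclic subgroup of order d accounts for φ(d) elements.
Cyclic subgroups by order — order 1: 1; order 2: 21; order 4: 1; order 5: 1; order 10: 1; order 20: 1.
Total: 26.

26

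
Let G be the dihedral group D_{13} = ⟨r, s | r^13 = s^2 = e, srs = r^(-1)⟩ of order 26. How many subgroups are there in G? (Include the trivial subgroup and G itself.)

16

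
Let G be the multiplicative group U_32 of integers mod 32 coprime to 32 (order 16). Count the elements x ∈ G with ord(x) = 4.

The elements of order 4 are: 7, 9, 23, 25.
That's 4.

4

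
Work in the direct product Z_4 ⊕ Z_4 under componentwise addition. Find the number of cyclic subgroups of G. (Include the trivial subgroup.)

10

Group the elements of G by the cyclic subgroup they generate; each cyclic subgroup of order d accounts for φ(d) elements.
Cyclic subgroups by order — order 1: 1; order 2: 3; order 4: 6.
Total: 10.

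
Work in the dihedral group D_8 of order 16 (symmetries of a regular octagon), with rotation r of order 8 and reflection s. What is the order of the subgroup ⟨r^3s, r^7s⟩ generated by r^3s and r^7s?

4

|⟨r^3s⟩| = 2 and |⟨r^7s⟩| = 2, so |H| is a multiple of lcm(2, 2) = 2 and divides |G| = 16.
Closing under the operation: H = {e, r^4, r^3s, r^7s}, so |H| = 4.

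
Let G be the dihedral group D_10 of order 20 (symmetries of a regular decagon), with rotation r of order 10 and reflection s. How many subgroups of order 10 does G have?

3

|G| = 20 and 10 | 20, so subgroups of order 10 are possible by Lagrange.
The subgroups of order 10 are: {e, r, r^2, r^3, r^4, r^5, r^6, r^7, r^8, r^9}; {e, r^2, r^4, r^6, r^8, s, r^2s, r^4s, r^6s, r^8s}; {e, r^2, r^4, r^6, r^8, rs, r^3s, r^5s, r^7s, r^9s}.
So G has 3 subgroups of order 10.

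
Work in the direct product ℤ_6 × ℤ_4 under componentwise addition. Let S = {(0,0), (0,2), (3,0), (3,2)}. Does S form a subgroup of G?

Yes

|S| = 4 divides |G| = 24, consistent with Lagrange.
S contains the identity, every element's inverse is in S, and S is closed under +: it is a subgroup.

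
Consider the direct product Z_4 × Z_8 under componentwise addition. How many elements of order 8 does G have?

An element (a,b) has order lcm(ord(a), ord(b)); count pairs with lcm equal to 8.
Enumerating gives 16 such elements.

16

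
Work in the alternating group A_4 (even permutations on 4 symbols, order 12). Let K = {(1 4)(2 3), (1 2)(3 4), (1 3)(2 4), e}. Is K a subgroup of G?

Yes

|K| = 4 divides |G| = 12, consistent with Lagrange.
K contains the identity, every element's inverse is in K, and K is closed under ∘: it is a subgroup.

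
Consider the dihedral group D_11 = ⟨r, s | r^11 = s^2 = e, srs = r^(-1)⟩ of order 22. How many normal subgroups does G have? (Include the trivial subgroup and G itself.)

3

G has 14 subgroups. Checking conjugation-invariance by order — order 1: 1/1 normal; order 2: 0/11 normal; order 11: 1/1 normal; order 22: 1/1 normal.
Total normal subgroups: 3.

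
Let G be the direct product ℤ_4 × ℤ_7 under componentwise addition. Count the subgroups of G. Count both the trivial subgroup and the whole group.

6

|G| = 28, so by Lagrange every subgroup order divides 28. Divisors: 1, 2, 4, 7, 14, 28.
Subgroups by order — order 1: 1; order 2: 1; order 4: 1; order 7: 1; order 14: 1; order 28: 1.
Total: 1 + 1 + 1 + 1 + 1 + 1 = 6.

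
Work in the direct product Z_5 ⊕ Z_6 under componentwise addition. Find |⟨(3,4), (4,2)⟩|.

15

|⟨(3,4)⟩| = 15 and |⟨(4,2)⟩| = 15, so |H| is a multiple of lcm(15, 15) = 15 and divides |G| = 30.
Closing under the operation: H = {(0,0), (0,2), (0,4), (1,0), (1,2), (1,4), (2,0), (2,2), (2,4), (3,0), (3,2), (3,4), (4,0), (4,2), (4,4)}, so |H| = 15.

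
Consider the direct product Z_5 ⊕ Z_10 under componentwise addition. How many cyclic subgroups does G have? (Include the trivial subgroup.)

14

Group the elements of G by the cyclic subgroup they generate; each cyclic subgroup of order d accounts for φ(d) elements.
Cyclic subgroups by order — order 1: 1; order 2: 1; order 5: 6; order 10: 6.
Total: 14.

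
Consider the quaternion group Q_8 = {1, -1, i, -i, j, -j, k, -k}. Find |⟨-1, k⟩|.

4

|⟨-1⟩| = 2 and |⟨k⟩| = 4, so |H| is a multiple of lcm(2, 4) = 4 and divides |G| = 8.
Closing under the operation: H = {1, -1, k, -k}, so |H| = 4.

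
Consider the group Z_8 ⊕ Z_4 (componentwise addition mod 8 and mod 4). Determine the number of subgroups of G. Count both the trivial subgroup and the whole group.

22

|G| = 32, so by Lagrange every subgroup order divides 32. Divisors: 1, 2, 4, 8, 16, 32.
Subgroups by order — order 1: 1; order 2: 3; order 4: 7; order 8: 7; order 16: 3; order 32: 1.
Total: 1 + 3 + 7 + 7 + 3 + 1 = 22.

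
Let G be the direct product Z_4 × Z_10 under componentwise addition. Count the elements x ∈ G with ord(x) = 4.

4

An element (a,b) has order lcm(ord(a), ord(b)); count pairs with lcm equal to 4.
Enumerating gives 4 such elements.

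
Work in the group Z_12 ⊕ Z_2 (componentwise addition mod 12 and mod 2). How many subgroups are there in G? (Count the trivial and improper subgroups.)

16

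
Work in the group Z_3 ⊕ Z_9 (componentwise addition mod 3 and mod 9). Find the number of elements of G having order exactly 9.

18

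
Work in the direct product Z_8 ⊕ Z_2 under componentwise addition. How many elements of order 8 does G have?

An element (a,b) has order lcm(ord(a), ord(b)); count pairs with lcm equal to 8.
Enumerating gives 8 such elements.

8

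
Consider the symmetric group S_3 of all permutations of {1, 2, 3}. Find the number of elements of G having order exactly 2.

3

The elements of order 2 are: (2 3), (1 2), (1 3).
That's 3.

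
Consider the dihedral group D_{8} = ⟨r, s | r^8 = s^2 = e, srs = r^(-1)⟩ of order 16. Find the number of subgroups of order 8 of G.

3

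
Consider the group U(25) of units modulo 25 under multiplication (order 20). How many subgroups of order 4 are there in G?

|G| = 20 and 4 | 20, so subgroups of order 4 are possible by Lagrange.
The subgroups of order 4 are: {1, 7, 18, 24}.
So G has 1 subgroup of order 4.

1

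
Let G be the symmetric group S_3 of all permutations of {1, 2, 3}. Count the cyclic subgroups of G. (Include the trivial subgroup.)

Group the elements of G by the cyclic subgroup they generate; each cyclic subgroup of order d accounts for φ(d) elements.
Cyclic subgroups by order — order 1: 1; order 2: 3; order 3: 1.
Total: 5.

5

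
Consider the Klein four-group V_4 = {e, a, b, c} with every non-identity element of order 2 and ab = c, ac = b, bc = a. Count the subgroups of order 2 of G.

|G| = 4 and 2 | 4, so subgroups of order 2 are possible by Lagrange.
The subgroups of order 2 are: {e, a}; {e, b}; {e, c}.
So G has 3 subgroups of order 2.

3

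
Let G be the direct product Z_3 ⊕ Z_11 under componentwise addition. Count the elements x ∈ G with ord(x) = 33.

An element (a,b) has order lcm(ord(a), ord(b)); count pairs with lcm equal to 33.
Enumerating gives 20 such elements.

20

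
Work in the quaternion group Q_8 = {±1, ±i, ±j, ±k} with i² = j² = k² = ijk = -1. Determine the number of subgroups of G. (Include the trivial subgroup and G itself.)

6

|G| = 8, so by Lagrange every subgroup order divides 8. Divisors: 1, 2, 4, 8.
Subgroups by order — order 1: 1; order 2: 1; order 4: 3; order 8: 1.
Total: 1 + 1 + 3 + 1 = 6.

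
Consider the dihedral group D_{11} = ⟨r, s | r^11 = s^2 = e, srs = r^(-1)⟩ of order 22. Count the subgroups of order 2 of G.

|G| = 22 and 2 | 22, so subgroups of order 2 are possible by Lagrange.
The subgroups of order 2 are: {e, r^10s}; {e, r^2s}; {e, r^3s}; {e, r^4s}; … (11 in all).
So G has 11 subgroups of order 2.

11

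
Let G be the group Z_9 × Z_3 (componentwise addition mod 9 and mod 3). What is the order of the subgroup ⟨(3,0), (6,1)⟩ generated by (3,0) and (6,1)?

9

|⟨(3,0)⟩| = 3 and |⟨(6,1)⟩| = 3, so |H| is a multiple of lcm(3, 3) = 3 and divides |G| = 27.
Closing under the operation: H = {(0,0), (0,1), (0,2), (3,0), (3,1), (3,2), (6,0), (6,1), (6,2)}, so |H| = 9.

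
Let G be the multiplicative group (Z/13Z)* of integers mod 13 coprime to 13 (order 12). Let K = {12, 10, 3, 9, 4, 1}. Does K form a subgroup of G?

|K| = 6 divides |G| = 12, consistent with Lagrange.
K contains the identity, every element's inverse is in K, and K is closed under ·: it is a subgroup.
In fact K = ⟨4⟩.

Yes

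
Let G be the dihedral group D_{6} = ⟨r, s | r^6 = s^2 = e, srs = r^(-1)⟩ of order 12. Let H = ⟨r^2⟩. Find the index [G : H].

4

|⟨r^2⟩| = 3 and |G| = 12.
By Lagrange, [G : H] = |G|/|H| = 12/3 = 4.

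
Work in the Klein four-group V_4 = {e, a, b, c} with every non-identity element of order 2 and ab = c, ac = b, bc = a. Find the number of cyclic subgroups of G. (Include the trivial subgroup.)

4

Each element a generates a cyclic subgroup ⟨a⟩; distinct elements may generate the same one (a cyclic group of order d has φ(d) generators).
Cyclic subgroups by order — order 1: 1; order 2: 3.
Total: 4.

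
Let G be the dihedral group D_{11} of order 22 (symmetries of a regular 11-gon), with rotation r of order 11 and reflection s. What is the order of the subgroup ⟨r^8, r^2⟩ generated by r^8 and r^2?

11

|⟨r^8⟩| = 11 and |⟨r^2⟩| = 11, so |H| is a multiple of lcm(11, 11) = 11 and divides |G| = 22.
Closing under the operation: H = {e, r, r^2, r^3, r^4, r^5, r^6, r^7, r^8, r^9, r^10}, so |H| = 11.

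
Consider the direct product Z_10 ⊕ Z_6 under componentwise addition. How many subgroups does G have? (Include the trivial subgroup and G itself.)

20

|G| = 60, so by Lagrange every subgroup order divides 60. Divisors: 1, 2, 3, 4, 5, 6, 10, 12, 15, 20, 30, 60.
Subgroups by order — order 1: 1; order 2: 3; order 3: 1; order 4: 1; order 5: 1; order 6: 3; order 10: 3; order 12: 1; order 15: 1; order 20: 1; order 30: 3; order 60: 1.
Total: 1 + 3 + 1 + 1 + 1 + 3 + 3 + 1 + 1 + 1 + 3 + 1 = 20.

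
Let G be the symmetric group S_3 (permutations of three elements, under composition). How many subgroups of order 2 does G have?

3

|G| = 6 and 2 | 6, so subgroups of order 2 are possible by Lagrange.
The subgroups of order 2 are: {e, (1 2)}; {e, (1 3)}; {e, (2 3)}.
So G has 3 subgroups of order 2.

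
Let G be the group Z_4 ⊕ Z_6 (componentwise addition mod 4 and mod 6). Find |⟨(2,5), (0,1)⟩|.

|⟨(2,5)⟩| = 6 and |⟨(0,1)⟩| = 6, so |H| is a multiple of lcm(6, 6) = 6 and divides |G| = 24.
Closing under the operation: H = {(0,0), (0,1), (0,2), (0,3), (0,4), (0,5), (2,0), (2,1), (2,2), (2,3), (2,4), (2,5)}, so |H| = 12.

12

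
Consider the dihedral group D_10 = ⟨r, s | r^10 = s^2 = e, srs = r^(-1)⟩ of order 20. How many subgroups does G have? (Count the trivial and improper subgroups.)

22

|G| = 20, so by Lagrange every subgroup order divides 20. Divisors: 1, 2, 4, 5, 10, 20.
Subgroups by order — order 1: 1; order 2: 11; order 4: 5; order 5: 1; order 10: 3; order 20: 1.
Total: 1 + 11 + 5 + 1 + 3 + 1 = 22.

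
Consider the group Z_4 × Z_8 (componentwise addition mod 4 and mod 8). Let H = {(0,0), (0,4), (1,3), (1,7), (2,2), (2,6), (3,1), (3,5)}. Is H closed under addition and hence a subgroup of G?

|H| = 8 divides |G| = 32, consistent with Lagrange.
H contains the identity, every element's inverse is in H, and H is closed under +: it is a subgroup.
In fact H = ⟨(3,1)⟩.

Yes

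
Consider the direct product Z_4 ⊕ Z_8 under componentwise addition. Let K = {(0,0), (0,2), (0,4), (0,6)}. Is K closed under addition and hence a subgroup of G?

|K| = 4 divides |G| = 32, consistent with Lagrange.
K contains the identity, every element's inverse is in K, and K is closed under +: it is a subgroup.
In fact K = ⟨(0,2)⟩.

Yes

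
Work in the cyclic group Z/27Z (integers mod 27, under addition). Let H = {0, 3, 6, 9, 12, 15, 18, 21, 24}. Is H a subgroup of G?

|H| = 9 divides |G| = 27, consistent with Lagrange.
H contains the identity, every element's inverse is in H, and H is closed under +: it is a subgroup.
In fact H = ⟨3⟩.

Yes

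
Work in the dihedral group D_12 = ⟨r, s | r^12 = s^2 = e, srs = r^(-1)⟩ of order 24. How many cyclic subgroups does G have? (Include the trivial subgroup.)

18

A cyclic subgroup of order d is generated by each of its φ(d) elements of order d, so the cyclic subgroups of order d number (#elements of order d)/φ(d).
Cyclic subgroups by order — order 1: 1; order 2: 13; order 3: 1; order 4: 1; order 6: 1; order 12: 1.
Total: 18.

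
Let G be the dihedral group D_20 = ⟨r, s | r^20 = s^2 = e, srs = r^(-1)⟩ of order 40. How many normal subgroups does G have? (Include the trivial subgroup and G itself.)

9

G has 48 subgroups. Checking conjugation-invariance by order — order 1: 1/1 normal; order 2: 1/21 normal; order 4: 1/11 normal; order 5: 1/1 normal; order 8: 0/5 normal; order 10: 1/5 normal; order 20: 3/3 normal; order 40: 1/1 normal.
Total normal subgroups: 9.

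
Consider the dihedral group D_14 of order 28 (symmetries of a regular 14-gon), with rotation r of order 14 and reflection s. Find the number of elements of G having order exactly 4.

0

No element of G has order 4 (even though 4 | 28).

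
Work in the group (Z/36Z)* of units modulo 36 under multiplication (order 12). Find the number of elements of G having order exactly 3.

2

The elements of order 3 are: 13, 25.
That's 2.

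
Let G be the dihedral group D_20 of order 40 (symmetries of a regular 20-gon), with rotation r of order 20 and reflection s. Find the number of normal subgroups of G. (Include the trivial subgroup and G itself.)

G has 48 subgroups. Checking conjugation-invariance by order — order 1: 1/1 normal; order 2: 1/21 normal; order 4: 1/11 normal; order 5: 1/1 normal; order 8: 0/5 normal; order 10: 1/5 normal; order 20: 3/3 normal; order 40: 1/1 normal.
Total normal subgroups: 9.

9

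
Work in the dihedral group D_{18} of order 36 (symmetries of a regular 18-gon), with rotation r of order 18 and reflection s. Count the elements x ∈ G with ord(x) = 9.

The elements of order 9 are: r^2, r^4, r^8, r^10, r^14, r^16.
That's 6.

6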